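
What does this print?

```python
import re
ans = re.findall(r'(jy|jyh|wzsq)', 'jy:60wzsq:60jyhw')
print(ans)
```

['jy', 'wzsq', 'jy']

Alternation isn't longest-match — the leftmost alternative that fits at this position is chosen.
Scanning left to right: at [0:2] match 'jy', group 1 = 'jy'; at [5:9] match 'wzsq', group 1 = 'wzsq'; at [12:14] match 'jy', group 1 = 'jy'.
With a single group, `findall` returns only what that group captured — 3 items.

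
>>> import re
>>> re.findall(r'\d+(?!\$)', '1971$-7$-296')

A negative assertion filters positions out without eating any characters.
Matches: at [0:3] → '197'; at [9:12] → '296'.
No capturing groups, so `findall` returns the 2 full match strings.

['197', '296']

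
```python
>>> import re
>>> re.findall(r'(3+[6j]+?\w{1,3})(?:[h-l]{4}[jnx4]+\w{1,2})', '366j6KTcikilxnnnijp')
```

['366j6KTc']

This matches one or more of the literal '3', then one or more of one of [6j] (lazy), then 1 to 3 of a word character (captured); then exactly 4 of a character in [h-l], then one or more of one of [jnx4], then 1 to 2 of a word character (non-capturing group).
Matches: at [0:18] match '366j6KTcikilxnnnij', group 1 = '366j6KTc'.
With a single group, `findall` returns only what that group captured — 1 item.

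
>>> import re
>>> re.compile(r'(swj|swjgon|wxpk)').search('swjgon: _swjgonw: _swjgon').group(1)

'swj'

The match spans [0:3] → 'swj'.
Captured: group 1 = 'swj'.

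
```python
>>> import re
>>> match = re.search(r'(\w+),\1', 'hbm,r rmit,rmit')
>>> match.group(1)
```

`\1` has to match the exact text group 1 already captured.
`search` walks the string left to right and returns the first match it finds.
The match spans [6:15] → 'rmit,rmit'.
Captured: group 1 = 'rmit'.

'rmit'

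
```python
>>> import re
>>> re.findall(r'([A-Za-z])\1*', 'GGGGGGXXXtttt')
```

`\1` is not a pattern — it's the concrete string captured by group 1, re-applied verbatim.
Matches: at [0:6] match 'GGGGGG', group 1 = 'G'; at [6:9] match 'XXX', group 1 = 'X'; at [9:13] match 'tttt', group 1 = 't'.
Because there's exactly one group, `findall` drops the full match and keeps group 1 from each hit.

['G', 'X', 't']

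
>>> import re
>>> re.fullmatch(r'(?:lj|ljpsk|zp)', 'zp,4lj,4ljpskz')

None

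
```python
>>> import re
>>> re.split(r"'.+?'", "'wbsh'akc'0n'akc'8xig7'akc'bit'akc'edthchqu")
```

Matches to split on: at [0:6] → "'wbsh'"; at [9:13] → "'0n'"; at [16:23] → "'8xig7'"; at [26:31] → "'bit'".
Splitting on the pattern gives 5 pieces.

['', 'akc', 'akc', 'akc', "akc'edthchqu"]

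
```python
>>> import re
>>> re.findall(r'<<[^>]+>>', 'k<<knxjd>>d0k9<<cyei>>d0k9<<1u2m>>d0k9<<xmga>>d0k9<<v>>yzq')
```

Walking the string: at [1:10] → '<<knxjd>>'; at [14:22] → '<<cyei>>'; at [26:34] → '<<1u2m>>'; at [38:46] → '<<xmga>>'; at [50:55] → '<<v>>'.
With no groups in the pattern, `findall` gives back each whole match — 5 here.

['<<knxjd>>', '<<cyei>>', '<<1u2m>>', '<<xmga>>', '<<v>>']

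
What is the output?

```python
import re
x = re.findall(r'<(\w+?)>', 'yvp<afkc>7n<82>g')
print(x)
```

['afkc', '82']

Walking the string: at [3:9] match '<afkc>', group 1 = 'afkc'; at [11:15] match '<82>', group 1 = '82'.
Because there's exactly one group, `findall` drops the full match and keeps group 1 from each hit.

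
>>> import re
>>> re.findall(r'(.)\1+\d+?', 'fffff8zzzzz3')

['f', 'z']

`\1` has to match the exact text group 1 already captured.
Because there's exactly one group, `findall` drops the full match and keeps group 1 from each hit.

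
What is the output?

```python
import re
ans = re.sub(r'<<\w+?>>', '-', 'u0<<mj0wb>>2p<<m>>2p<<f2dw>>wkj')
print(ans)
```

`sub` substitutes '-' at each match site.

u0-2p-2p-wkj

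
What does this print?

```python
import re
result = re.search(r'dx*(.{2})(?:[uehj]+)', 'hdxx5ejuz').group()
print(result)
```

dxx5eju

The match spans [1:8] → 'dxx5eju'.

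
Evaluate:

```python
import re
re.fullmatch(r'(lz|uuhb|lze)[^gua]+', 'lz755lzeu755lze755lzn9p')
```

None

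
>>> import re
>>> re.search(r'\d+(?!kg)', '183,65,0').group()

'183'

`(?!…)`/`(?<!…)` only lets a position through if the neighbouring text does NOT match; no characters are consumed.
Unlike `match`, `search` isn't anchored — it looks for the pattern anywhere in the string.
The match spans [0:3] → '183'.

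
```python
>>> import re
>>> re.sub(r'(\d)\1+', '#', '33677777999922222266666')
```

`\1` is not a pattern — it's the concrete string captured by group 1, re-applied verbatim.
Matches: at [0:2] → '33'; at [3:8] → '77777'; at [8:12] → '9999'; at [12:18] → '222222'; at [18:23] → '66666'.
Each match is replaced by '#'.

'#6####'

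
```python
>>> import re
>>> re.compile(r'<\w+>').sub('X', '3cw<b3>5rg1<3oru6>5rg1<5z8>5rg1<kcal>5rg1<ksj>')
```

Each match is replaced by 'X'.

'3cwX5rg1X5rg1X5rg1X5rg1X'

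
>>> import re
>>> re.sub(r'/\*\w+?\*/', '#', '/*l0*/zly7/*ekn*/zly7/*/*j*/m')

Each match is replaced by '#'.

'#zly7#zly7/*#m'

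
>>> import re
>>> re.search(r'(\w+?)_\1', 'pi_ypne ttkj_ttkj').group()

The backreference `\1` re-matches whatever the first group consumed, character for character.
The match spans [8:17] → 'ttkj_ttkj'.

'ttkj_ttkj'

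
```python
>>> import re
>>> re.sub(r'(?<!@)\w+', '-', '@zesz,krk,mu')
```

'@z-,-,-'

A negative assertion filters positions out without eating any characters.
Matches: at [2:5] → 'esz'; at [6:9] → 'krk'; at [10:12] → 'mu'.
`sub` substitutes '-' at each match site.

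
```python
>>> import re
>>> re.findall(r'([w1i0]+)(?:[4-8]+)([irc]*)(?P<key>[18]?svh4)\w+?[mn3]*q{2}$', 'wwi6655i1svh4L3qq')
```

The pattern matches one or more of one of [w1i0] (captured); then one or more of a character in [4-8] (non-capturing group); then zero or more of one of [irc] (captured); then optionally one of [18], then a literal 's', then the literal 'vh4' (captured as 'key'); then one or more of a word character (lazy), then zero or more of one of [mn3], then exactly 2 of the literal 'q'; then anchored at the end.
Scanning left to right: at [0:17] match 'wwi6655i1svh4L3qq', groups = ('wwi', 'i', '1svh4').
With 3 capturing groups, `findall` returns a 3-tuple per match.

[('wwi', 'i', '1svh4')]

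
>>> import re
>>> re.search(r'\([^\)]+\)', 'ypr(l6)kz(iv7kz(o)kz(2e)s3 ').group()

'(l6)'

The match spans [3:7] → '(l6)'.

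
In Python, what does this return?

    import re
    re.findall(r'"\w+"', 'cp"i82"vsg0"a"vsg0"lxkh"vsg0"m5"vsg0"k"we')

With no groups in the pattern, `findall` gives back each whole match — 5 here.

['"i82"', '"a"', '"lxkh"', '"m5"', '"k"']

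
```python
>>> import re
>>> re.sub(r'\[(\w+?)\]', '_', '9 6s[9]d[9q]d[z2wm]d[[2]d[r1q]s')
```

'9 6s_d_d_d[_d_s'

Matches: at [4:7] → '[9]'; at [8:12] → '[9q]'; at [13:19] → '[z2wm]'; at [21:24] → '[2]'; at [25:30] → '[r1q]'.
`sub` substitutes '_' at each match site.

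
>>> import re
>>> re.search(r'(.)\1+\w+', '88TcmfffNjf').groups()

The match spans [0:11] → '88TcmfffNjf'.
Captured: group 1 = '8'.

('8',)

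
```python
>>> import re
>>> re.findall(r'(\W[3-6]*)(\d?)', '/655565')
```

Pattern: a non-word character, then zero or more of a character in [3-6] (captured); then optionally a digit (captured).
Scanning left to right: at [0:7] match '/655565', groups = ('/655565', '').
2 groups means the one result is a tuple of 2 captured strings — 1 here.

[('/655565', '')]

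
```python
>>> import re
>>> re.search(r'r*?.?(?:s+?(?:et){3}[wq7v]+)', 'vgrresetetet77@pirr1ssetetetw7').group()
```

This matches zero or more of a literal 'r' (lazy), then optionally any character; then one or more of a literal 's' (lazy), then the literal 'et' repeated 3 times, then one or more of one of [wq7v] (non-capturing group).
The match spans [2:14] → 'rresetetet77'.

'rresetetet77'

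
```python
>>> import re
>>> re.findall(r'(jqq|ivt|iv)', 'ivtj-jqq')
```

`|` is ordered: at each position the engine commits to the first alternative that works.
One capturing group, so `findall` returns just the captured substring from each match — 2 in all.

['ivt', 'jqq']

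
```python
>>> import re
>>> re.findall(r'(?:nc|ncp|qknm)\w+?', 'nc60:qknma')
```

['nc6', 'qknma']

Walking the string: at [0:3] → 'nc6'; at [5:10] → 'qknma'.
`findall` yields the raw match text (2 of them) because the pattern has no groups.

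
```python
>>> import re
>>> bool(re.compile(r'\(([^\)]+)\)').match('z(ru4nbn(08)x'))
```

`match` is anchored at position 0; if the pattern doesn't fit there, it returns None.
Here the pattern fails at index 0, so the call returns None, and `bool(None)` is False.

False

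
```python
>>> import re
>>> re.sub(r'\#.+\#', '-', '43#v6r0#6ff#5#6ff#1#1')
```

`sub` substitutes '-' at each match site.

'43-1'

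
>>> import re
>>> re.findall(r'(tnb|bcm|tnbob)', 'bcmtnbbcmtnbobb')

`|` is ordered: at each position the engine commits to the first alternative that works.
Scanning left to right: at [0:3] match 'bcm', group 1 = 'bcm'; at [3:6] match 'tnb', group 1 = 'tnb'; at [6:9] match 'bcm', group 1 = 'bcm'; at [9:12] match 'tnb', group 1 = 'tnb'.
One capturing group, so `findall` returns just the captured substring from each match — 4 in all.

['bcm', 'tnb', 'bcm', 'tnb']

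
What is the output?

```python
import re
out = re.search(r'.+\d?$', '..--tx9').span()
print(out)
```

(0, 7)

The pattern matches one or more of any character; then optionally a digit; then anchored at the end.
`re.search` scans for the first position where the pattern succeeds.
The match spans [0:7] → '..--tx9'.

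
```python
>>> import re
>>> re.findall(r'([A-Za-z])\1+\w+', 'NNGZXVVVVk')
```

['N']

After group 1 captures some text, `\1` only succeeds where that same text appears again.
Matches: at [0:10] match 'NNGZXVVVVk', group 1 = 'N'.
With a single group, `findall` returns only what that group captured — 1 item.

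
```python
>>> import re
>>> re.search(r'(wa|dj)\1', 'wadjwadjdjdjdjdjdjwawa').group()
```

'djdj'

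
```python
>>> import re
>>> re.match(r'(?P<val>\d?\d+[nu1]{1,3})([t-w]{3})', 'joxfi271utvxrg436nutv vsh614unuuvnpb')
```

None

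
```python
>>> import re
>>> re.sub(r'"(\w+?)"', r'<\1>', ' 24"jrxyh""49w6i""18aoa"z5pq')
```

' 24<jrxyh><49w6i><18aoa>z5pq'

Matches: at [3:10] → '"jrxyh"'; at [10:17] → '"49w6i"'; at [17:24] → '"18aoa"'.
The replacement refers to a captured group, so each match is rewritten using its own captured text.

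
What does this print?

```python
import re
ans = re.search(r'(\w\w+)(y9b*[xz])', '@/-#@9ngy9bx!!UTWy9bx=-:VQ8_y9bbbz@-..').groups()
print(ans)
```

The match spans [5:12] → '9ngy9bx'.
Captured: group 1 = '9ng', group 2 = 'y9bx'.

('9ng', 'y9bx')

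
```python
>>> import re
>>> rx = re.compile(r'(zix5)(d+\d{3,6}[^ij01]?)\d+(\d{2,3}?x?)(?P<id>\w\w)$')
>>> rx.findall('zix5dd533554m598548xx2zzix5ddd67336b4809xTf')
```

The pattern matches the literal 'zi', then the literal 'x5' (captured); then one or more of the literal 'd', then 3 to 6 of a digit, then optionally any character except [ij01] (captured); then one or more of a digit; then 2 to 3 of a digit (lazy), then optionally the literal 'x' (captured); then a word character, then a word character (captured as 'id'); then anchored at the end.
Walking the string: at [23:43] match 'zix5ddd67336b4809xTf', groups = ('zix5', 'ddd67336b', '09x', 'Tf').
4 groups means the one result is a tuple of 4 captured strings — 1 here.

[('zix5', 'ddd67336b', '09x', 'Tf')]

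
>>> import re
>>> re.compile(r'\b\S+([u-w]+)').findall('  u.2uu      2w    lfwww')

['u', 'w', 'w']

The pattern matches a word boundary (`\b`, zero-width); then one or more of a non-whitespace character; then one or more of a character in [u-w] (captured).
Scanning left to right: at [2:7] match 'u.2uu', group 1 = 'u'; at [13:15] match '2w', group 1 = 'w'; at [19:24] match 'lfwww', group 1 = 'w'.
One capturing group, so `findall` returns just the captured substring from each match — 3 in all.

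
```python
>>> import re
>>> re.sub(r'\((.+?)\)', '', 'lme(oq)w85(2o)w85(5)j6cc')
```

Lazy quantifiers expand one character at a time until the remainder of the pattern can match.
`sub` substitutes '' at each match site.

'lmew85w85j6cc'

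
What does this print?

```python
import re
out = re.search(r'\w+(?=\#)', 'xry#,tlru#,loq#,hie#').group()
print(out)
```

The positive lookaround only admits positions where the adjacent text matches; those characters stay outside the span.
Unlike `match`, `search` isn't anchored — it looks for the pattern anywhere in the string.
The match spans [0:3] → 'xry'.

xry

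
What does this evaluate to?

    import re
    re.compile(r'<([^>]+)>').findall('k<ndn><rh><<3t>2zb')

Scanning left to right: at [1:6] match '<ndn>', group 1 = 'ndn'; at [6:10] match '<rh>', group 1 = 'rh'; at [10:15] match '<<3t>', group 1 = '<3t'.
`findall` collects group 1 from each match (3 total).

['ndn', 'rh', '<3t']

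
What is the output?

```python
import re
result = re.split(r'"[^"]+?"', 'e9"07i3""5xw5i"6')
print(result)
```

['e9', '', '6']

Matches to split on: at [2:8] → '"07i3"'; at [8:15] → '"5xw5i"'.
The string is cut at each match, leaving 3 pieces.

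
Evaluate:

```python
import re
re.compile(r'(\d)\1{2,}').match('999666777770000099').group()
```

A backreference is literal: `\1` must see the identical characters the first group matched.
`re.match` only tries the pattern at the start of the string.
The match spans [0:3] → '999'.
Captured: group 1 = '9'.

'999'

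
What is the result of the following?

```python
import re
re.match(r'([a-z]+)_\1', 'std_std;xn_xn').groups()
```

`\1` is not a pattern — it's the concrete string captured by group 1, re-applied verbatim.
`re.match` won't scan ahead — the pattern has to work from the very first character.
The match spans [0:7] → 'std_std'.
Captured: group 1 = 'std'.

('std',)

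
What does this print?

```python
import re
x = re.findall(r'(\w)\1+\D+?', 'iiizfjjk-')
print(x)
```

['i', 'j']

After group 1 captures some text, `\1` only succeeds where that same text appears again.
Matches: at [0:4] match 'iiiz', group 1 = 'i'; at [5:8] match 'jjk', group 1 = 'j'.
Because there's exactly one group, `findall` drops the full match and keeps group 1 from each hit.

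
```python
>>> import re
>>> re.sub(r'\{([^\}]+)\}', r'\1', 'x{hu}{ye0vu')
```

Matches: at [1:5] → '{hu}'.
`\1` in the replacement pulls in group 1's text for each match.

'xhu{ye0vu'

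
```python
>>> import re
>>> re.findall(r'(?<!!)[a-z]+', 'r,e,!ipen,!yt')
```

['r', 'e', 'pen', 't']

The negative lookaround is zero-width — it rules out positions where the adjacent text would match, without consuming anything.
Matches: at [0:1] → 'r'; at [2:3] → 'e'; at [6:9] → 'pen'; at [12:13] → 't'.
No capturing groups, so `findall` returns the 4 full match strings.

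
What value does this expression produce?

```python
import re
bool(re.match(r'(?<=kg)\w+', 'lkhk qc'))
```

False

The `(?=…)`/`(?<=…)` assertion just peeks at neighbouring text; it doesn't advance the match position.
`re.match` won't scan ahead — the pattern has to work from the very first character.
Here the string doesn't start with a match, so the call returns None, and `bool(None)` is False.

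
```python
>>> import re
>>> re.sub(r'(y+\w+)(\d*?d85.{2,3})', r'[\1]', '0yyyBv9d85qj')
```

'0[yyyBv9]'

This matches one or more of the literal 'y', then one or more of a word character (captured); then zero or more of a digit (lazy), then the literal 'd85', then 2 to 3 of any character (captured).
Matches: at [1:12] → 'yyyBv9d85qj'.
The replacement refers to a captured group, so each match is rewritten using its own captured text.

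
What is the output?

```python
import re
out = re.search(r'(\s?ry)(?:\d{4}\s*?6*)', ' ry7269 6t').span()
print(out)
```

(0, 7)

This matches optionally whitespace, then the literal 'ry' (captured); then exactly 4 of a digit, then zero or more of whitespace (lazy), then zero or more of a literal '6' (non-capturing group).
The `?` after the quantifier makes it lazy — it takes as little as possible before letting the rest of the pattern try.
`search` walks the string left to right and returns the first match it finds.
The match spans [0:7] → ' ry7269'.
Captured: group 1 = ' ry'.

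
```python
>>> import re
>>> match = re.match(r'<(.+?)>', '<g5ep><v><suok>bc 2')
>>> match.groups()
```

('g5ep',)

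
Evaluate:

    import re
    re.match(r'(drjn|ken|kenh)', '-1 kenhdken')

None

With `match`, the pattern is implicitly anchored at the beginning.
Here the pattern fails at index 0, so the call returns None.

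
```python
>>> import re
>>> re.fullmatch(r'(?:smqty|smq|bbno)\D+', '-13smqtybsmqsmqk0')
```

For `fullmatch`, every character of the input must be accounted for by the pattern.
Here the pattern can't cover the whole string, so the call returns None.

None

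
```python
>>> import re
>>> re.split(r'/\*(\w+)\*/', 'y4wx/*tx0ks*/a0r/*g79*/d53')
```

['y4wx', 'tx0ks', 'a0r', 'g79', 'd53']

Matches to split on: at [4:13] → '/*tx0ks*/'; at [16:23] → '/*g79*/'.
Because the pattern has a capturing group, `split` also inserts each captured text between the pieces.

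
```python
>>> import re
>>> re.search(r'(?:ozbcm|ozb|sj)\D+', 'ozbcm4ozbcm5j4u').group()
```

'ozbcm'

`re.search` tries every starting position until one works.
The match spans [0:5] → 'ozbcm'.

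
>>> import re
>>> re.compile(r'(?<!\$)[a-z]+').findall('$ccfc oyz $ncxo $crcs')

A negative assertion filters positions out without eating any characters.
With no groups in the pattern, `findall` gives back each whole match — 4 here.

['cfc', 'oyz', 'cxo', 'rcs']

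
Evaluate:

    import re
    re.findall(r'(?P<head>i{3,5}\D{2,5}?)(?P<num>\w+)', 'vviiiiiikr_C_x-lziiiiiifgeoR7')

[('iiiiiik', 'r_C_x'), ('iiiiiif', 'geoR7')]

Pattern: 3 to 5 of the literal 'i', then 2 to 5 of a non-digit (lazy) (captured as 'head'); then one or more of a word character (captured as 'num').
2 groups means each result is a tuple of 2 captured strings — 2 here.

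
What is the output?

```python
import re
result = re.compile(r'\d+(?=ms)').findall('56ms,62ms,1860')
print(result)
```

The lookaround is zero-width — it requires the adjacent text to match without consuming it, so the asserted text isn't part of the match.
Since nothing is captured, `findall` lists the 2 matched substrings directly.

['56', '62']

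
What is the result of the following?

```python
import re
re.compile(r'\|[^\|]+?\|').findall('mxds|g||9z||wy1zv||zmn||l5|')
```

['|g|', '|9z|', '|wy1zv|', '|zmn|', '|l5|']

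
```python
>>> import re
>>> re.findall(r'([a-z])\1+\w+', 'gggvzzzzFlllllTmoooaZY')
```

['g']

A backreference is literal: `\1` must see the identical characters the first group matched.
Scanning left to right: at [0:22] match 'gggvzzzzFlllllTmoooaZY', group 1 = 'g'.
One capturing group, so `findall` returns just the captured substring from the one match — 1 in all.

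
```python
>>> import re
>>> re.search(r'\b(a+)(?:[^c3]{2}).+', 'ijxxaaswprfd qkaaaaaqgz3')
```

This matches a word boundary (`\b`, zero-width); then one or more of a literal 'a' (captured); then exactly 2 of any character except [c3] (non-capturing group); then one or more of any character.
Here nothing in the string fits, so the call returns None.

None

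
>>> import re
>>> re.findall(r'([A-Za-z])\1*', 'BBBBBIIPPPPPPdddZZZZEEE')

['B', 'I', 'P', 'd', 'Z', 'E']

`\1` is not a pattern — it's the concrete string captured by group 1, re-applied verbatim.
Matches: at [0:5] match 'BBBBB', group 1 = 'B'; at [5:7] match 'II', group 1 = 'I'; at [7:13] match 'PPPPPP', group 1 = 'P'; at [13:16] match 'ddd', group 1 = 'd'; at [16:20] match 'ZZZZ', group 1 = 'Z'; ….
`findall` collects group 1 from each match (6 total).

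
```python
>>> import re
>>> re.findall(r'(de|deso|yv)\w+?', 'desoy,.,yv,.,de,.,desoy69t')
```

['de', 'de']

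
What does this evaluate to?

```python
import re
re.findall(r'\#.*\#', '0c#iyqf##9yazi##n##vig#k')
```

With no groups in the pattern, `findall` gives back each whole match — 1 here.

['#iyqf##9yazi##n##vig#']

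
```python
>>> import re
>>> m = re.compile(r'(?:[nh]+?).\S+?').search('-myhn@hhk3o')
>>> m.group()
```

With the lazy modifier that quantifier settles for the fewest repetitions that let the rest of the pattern succeed (the atoms after it are unaffected and can still be greedy).
The match spans [3:6] → 'hn@'.

'hn@'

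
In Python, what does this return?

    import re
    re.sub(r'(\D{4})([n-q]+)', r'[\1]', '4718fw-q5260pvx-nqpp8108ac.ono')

'4718fw-q5260[pvx-]8108[ac.o]'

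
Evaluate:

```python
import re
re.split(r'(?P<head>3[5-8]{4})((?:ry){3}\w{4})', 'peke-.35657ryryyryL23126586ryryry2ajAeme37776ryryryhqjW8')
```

With a capturing group present, the delimiter's captured portion is kept in the result list.

['peke-.35657ryryyryL23126586ryryry2ajAeme', '37776', 'ryryryhqjW', '8']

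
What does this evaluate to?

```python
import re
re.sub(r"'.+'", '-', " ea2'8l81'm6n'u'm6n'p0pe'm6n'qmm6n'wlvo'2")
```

`sub` substitutes '-' at each match site.

' ea2-2'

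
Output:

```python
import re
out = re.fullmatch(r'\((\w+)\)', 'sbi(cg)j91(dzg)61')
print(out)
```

`fullmatch` succeeds only if the pattern covers the string from start to end.
Here there's no way to consume every character, so the call returns None.

None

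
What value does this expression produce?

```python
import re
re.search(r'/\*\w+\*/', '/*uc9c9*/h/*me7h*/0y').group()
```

The match spans [0:9] → '/*uc9c9*/'.

'/*uc9c9*/'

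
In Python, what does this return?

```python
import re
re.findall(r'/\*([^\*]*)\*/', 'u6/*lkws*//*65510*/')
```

With a single group, `findall` returns only what that group captured — 2 items.

['lkws', '65510']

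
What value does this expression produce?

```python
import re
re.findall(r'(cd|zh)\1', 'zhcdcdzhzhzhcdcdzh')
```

['cd', 'zh', 'cd']

A backreference is literal: `\1` must see the identical characters the first group matched.
Because there's exactly one group, `findall` drops the full match and keeps group 1 from each hit.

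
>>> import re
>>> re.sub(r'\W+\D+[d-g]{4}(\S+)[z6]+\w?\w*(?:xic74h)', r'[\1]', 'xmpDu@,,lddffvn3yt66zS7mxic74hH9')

'xmpDu[vn3yt66]H9'

Each match is replaced using the text its own group 1 captured.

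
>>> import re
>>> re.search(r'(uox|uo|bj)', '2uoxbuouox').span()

(1, 4)

Branches in `(...|...)` are attempted left-to-right; the first branch that allows the whole pattern to succeed is taken.
`re.search` tries every starting position until one works.
The match spans [1:4] → 'uox'.
Captured: group 1 = 'uox'.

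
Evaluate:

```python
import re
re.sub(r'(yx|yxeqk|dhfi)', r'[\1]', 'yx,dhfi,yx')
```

'[yx],[dhfi],[yx]'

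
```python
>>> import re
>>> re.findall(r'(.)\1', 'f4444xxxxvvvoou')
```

['4', '4', 'x', 'x', 'v', 'o']

`\1` is not a pattern — it's the concrete string captured by group 1, re-applied verbatim.
One capturing group, so `findall` returns just the captured substring from each match — 6 in all.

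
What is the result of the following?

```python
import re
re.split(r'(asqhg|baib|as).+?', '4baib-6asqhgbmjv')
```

The regex engine tests alternatives in the order written; an earlier branch that matches wins even if a later one would match more.
Matches to split on: at [1:6] → 'baib-'; at [7:13] → 'asqhgb'.
With a capturing group present, the delimiter's captured portion is kept in the result list.

['4', 'baib', '6', 'asqhg', 'mjv']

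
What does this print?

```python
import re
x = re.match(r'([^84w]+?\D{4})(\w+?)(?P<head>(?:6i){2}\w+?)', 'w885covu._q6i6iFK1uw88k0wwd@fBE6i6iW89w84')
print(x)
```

None

With `match`, the pattern is implicitly anchored at the beginning.
Here position 0 doesn't satisfy it, so the call returns None.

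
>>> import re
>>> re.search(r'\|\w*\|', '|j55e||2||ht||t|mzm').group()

'|j55e|'

Unlike `match`, `search` isn't anchored — it looks for the pattern anywhere in the string.
The match spans [0:6] → '|j55e|'.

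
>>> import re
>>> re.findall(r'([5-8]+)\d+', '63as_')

One capturing group, so `findall` returns just the captured substring from the one match — 1 in all.

['6']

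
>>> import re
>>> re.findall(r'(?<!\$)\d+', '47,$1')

A negative assertion filters positions out without eating any characters.
Walking the string: at [0:2] → '47'.
With no groups in the pattern, `findall` gives back each whole match — 1 here.

['47']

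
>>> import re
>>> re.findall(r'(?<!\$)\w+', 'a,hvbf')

['a', 'hvbf']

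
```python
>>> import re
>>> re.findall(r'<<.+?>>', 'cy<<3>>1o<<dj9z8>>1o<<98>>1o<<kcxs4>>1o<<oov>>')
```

['<<3>>', '<<dj9z8>>', '<<98>>', '<<kcxs4>>', '<<oov>>']

Walking the string: at [2:7] → '<<3>>'; at [9:18] → '<<dj9z8>>'; at [20:26] → '<<98>>'; at [28:37] → '<<kcxs4>>'; at [39:46] → '<<oov>>'.
No capturing groups, so `findall` returns the 5 full match strings.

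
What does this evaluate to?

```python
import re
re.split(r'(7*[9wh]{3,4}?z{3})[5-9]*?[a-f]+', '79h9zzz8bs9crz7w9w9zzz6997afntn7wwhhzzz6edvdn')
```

Pattern: zero or more of the literal '7', then 3 to 4 of one of [9wh] (lazy), then exactly 3 of the literal 'z' (captured); then zero or more of a character in [5-9] (lazy), then one or more of a character in [a-f].
Matches to split on: at [0:9] → '79h9zzz8b'; at [14:28] → '7w9w9zzz6997af'; at [31:42] → '7wwhhzzz6ed'.
The group in the pattern means `split` returns the separators' captures alongside the pieces.

['', '79h9zzz', 's9crz', '7w9w9zzz', 'ntn', '7wwhhzzz', 'vdn']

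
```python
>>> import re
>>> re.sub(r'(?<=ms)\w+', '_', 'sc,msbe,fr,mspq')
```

'sc,ms_,fr,ms_'

The `(?=…)`/`(?<=…)` assertion just peeks at neighbouring text; it doesn't advance the match position.
Every occurrence is swapped for '_'.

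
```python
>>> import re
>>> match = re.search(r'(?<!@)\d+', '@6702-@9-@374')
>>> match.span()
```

(2, 5)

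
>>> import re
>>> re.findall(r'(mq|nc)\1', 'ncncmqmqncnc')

`\1` is not a pattern — it's the concrete string captured by group 1, re-applied verbatim.
Because there's exactly one group, `findall` drops the full match and keeps group 1 from each hit.

['nc', 'mq', 'nc']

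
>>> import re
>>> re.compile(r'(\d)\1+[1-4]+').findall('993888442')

`\1` is not a pattern — it's the concrete string captured by group 1, re-applied verbatim.
One capturing group, so `findall` returns just the captured substring from each match — 2 in all.

['9', '8']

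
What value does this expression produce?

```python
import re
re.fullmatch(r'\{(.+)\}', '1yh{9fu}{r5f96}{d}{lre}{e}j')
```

None

`re.fullmatch` requires the pattern to consume the entire string.
Here the string isn't matched end-to-end, so the call returns None.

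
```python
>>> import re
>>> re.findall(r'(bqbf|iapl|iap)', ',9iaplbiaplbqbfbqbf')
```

The regex engine tests alternatives in the order written; an earlier branch that matches wins even if a later one would match more.
Scanning left to right: at [2:6] match 'iapl', group 1 = 'iapl'; at [7:11] match 'iapl', group 1 = 'iapl'; at [11:15] match 'bqbf', group 1 = 'bqbf'; at [15:19] match 'bqbf', group 1 = 'bqbf'.
`findall` collects group 1 from each match (4 total).

['iapl', 'iapl', 'bqbf', 'bqbf']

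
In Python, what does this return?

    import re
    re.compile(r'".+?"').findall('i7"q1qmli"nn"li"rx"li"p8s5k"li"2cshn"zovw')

['"q1qmli"', '"li"', '"li"', '"li"']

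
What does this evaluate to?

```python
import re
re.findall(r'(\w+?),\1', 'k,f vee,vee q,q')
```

`\1` is not a pattern — it's the concrete string captured by group 1, re-applied verbatim.
Scanning left to right: at [4:11] match 'vee,vee', group 1 = 'vee'; at [12:15] match 'q,q', group 1 = 'q'.
With a single group, `findall` returns only what that group captured — 2 items.

['vee', 'q']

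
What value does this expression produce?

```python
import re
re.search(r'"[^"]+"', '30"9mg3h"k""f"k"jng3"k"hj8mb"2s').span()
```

Unlike `match`, `search` isn't anchored — it looks for the pattern anywhere in the string.
The match spans [2:9] → '"9mg3h"'.

(2, 9)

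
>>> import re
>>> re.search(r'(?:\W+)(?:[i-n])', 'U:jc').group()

':j'

The match spans [1:3] → ':j'.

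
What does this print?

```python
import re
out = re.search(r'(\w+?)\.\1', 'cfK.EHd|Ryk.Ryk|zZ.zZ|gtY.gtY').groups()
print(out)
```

('Ryk',)

The backreference `\1` re-matches whatever the first group consumed, character for character.
`re.search` tries every starting position until one works.
The match spans [8:15] → 'Ryk.Ryk'.
Captured: group 1 = 'Ryk'.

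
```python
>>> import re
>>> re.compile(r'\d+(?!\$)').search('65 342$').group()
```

'65'

Because the assertion is negative and zero-width, positions next to the forbidden text are skipped.
The match spans [0:2] → '65'.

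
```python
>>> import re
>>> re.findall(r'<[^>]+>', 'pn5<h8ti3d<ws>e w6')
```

Matches: at [3:14] → '<h8ti3d<ws>'.
Since nothing is captured, `findall` lists the 1 matched substring directly.

['<h8ti3d<ws>']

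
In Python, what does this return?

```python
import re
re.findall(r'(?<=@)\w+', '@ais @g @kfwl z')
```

The lookaround is zero-width — it requires the adjacent text to match without consuming it, so the asserted text isn't part of the match.
Walking the string: at [1:4] → 'ais'; at [6:7] → 'g'; at [9:13] → 'kfwl'.
With no groups in the pattern, `findall` gives back each whole match — 3 here.

['ais', 'g', 'kfwl']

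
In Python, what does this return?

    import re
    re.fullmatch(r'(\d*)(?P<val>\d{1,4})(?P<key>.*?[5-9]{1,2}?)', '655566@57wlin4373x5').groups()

The match spans [0:19] → '655566@57wlin4373x5'.
Captured: group 1 = '65556', group 2 = '6', group 3 = '@57wlin4373x5'.

('65556', '6', '@57wlin4373x5')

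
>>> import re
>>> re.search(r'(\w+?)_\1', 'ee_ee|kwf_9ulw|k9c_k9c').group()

After group 1 captures some text, `\1` only succeeds where that same text appears again.
The match spans [0:5] → 'ee_ee'.

'ee_ee'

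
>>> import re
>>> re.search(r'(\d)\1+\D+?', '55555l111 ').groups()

The match spans [0:6] → '55555l'.
Captured: group 1 = '5'.

('5',)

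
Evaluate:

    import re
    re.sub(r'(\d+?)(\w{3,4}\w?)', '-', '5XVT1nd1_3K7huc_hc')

This matches one or more of a digit (lazy) (captured); then 3 to 4 of a word character, then optionally a word character (captured).
`sub` substitutes '-' at each match site.

'-d-uc_hc'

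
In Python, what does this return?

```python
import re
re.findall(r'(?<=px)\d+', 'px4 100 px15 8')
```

Lookahead/lookbehind check context without consuming it, so the matched span excludes the asserted characters.
`findall` yields the raw match text (2 of them) because the pattern has no groups.

['4', '15']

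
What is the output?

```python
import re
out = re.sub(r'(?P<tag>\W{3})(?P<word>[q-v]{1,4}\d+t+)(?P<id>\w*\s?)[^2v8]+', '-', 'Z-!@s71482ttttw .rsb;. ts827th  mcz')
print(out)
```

Z-827th  mcz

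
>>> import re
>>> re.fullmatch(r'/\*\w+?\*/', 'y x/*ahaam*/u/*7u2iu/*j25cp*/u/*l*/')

For `fullmatch`, every character of the input must be accounted for by the pattern.
Here there's no way to consume every character, so the call returns None.

None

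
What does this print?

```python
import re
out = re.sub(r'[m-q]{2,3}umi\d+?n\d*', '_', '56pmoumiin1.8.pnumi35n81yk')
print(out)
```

56pmoumiin1.8._yk

Pattern: 2 to 3 of a character in [m-q], then the literal 'umi', then one or more of a digit (lazy); then the literal 'n', then zero or more of a digit.
Matches: at [14:24] → 'pnumi35n81'.
Each match is replaced by '_'.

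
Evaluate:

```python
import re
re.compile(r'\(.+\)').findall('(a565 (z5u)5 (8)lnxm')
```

['(a565 (z5u)5 (8)']

Since nothing is captured, `findall` lists the 1 matched substring directly.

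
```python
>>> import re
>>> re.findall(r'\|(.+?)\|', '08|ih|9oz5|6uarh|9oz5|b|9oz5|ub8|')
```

['ih', '6uarh', 'b', 'ub8']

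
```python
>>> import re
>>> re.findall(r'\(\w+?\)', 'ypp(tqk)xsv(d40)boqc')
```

['(tqk)', '(d40)']

With no groups in the pattern, `findall` gives back each whole match — 2 here.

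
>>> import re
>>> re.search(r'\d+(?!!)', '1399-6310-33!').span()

(0, 4)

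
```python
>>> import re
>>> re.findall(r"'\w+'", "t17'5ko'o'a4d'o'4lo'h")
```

["'5ko'", "'a4d'", "'4lo'"]

No capturing groups, so `findall` returns the 3 full match strings.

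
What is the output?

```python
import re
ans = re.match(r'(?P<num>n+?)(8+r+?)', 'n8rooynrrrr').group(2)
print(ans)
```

8r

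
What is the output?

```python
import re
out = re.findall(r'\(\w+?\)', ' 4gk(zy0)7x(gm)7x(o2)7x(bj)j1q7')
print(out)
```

['(zy0)', '(gm)', '(o2)', '(bj)']

No capturing groups, so `findall` returns the 4 full match strings.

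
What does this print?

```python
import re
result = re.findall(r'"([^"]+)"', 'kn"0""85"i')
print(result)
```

['0', '85']

Walking the string: at [2:5] match '"0"', group 1 = '0'; at [5:9] match '"85"', group 1 = '85'.
With a single group, `findall` returns only what that group captured — 2 items.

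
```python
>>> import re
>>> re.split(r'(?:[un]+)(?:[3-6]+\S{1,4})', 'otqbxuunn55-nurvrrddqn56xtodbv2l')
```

The pattern matches one or more of one of [un] (non-capturing group); then one or more of a character in [3-6], then 1 to 4 of a non-whitespace character (non-capturing group).
Matches to split on: at [5:15] → 'uunn55-nur'; at [21:28] → 'n56xtod'.
Each match becomes a cut point; 3 segments remain.

['otqbx', 'vrrddq', 'bv2l']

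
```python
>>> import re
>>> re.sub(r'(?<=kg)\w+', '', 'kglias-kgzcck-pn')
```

'kg-kg-pn'

The positive lookaround only admits positions where the adjacent text matches; those characters stay outside the span.
`sub` substitutes '' at each match site.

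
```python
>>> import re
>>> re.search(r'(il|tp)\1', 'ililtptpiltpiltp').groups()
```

The match spans [0:4] → 'ilil'.
Captured: group 1 = 'il'.

('il',)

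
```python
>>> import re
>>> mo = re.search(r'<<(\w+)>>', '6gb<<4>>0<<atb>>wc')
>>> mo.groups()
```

('4',)

The match spans [3:8] → '<<4>>'.
Captured: group 1 = '4'.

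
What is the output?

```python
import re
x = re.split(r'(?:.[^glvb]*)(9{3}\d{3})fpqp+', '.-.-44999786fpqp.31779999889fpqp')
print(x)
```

The pattern matches any character, then zero or more of any character except [glvb] (non-capturing group); then exactly 3 of the literal '9', then exactly 3 of a digit (captured); then the literal 'fpq', then one or more of the literal 'p'.
The group in the pattern means `split` returns the separators' captures alongside the pieces.

['', '999889', '']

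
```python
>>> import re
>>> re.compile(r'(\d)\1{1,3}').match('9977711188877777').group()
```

'99'

`re.match` won't scan ahead — the pattern has to work from the very first character.
The match spans [0:2] → '99'.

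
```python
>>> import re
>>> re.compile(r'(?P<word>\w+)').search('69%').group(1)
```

'69'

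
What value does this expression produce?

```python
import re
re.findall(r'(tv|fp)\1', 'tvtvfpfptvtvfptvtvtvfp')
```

After group 1 captures some text, `\1` only succeeds where that same text appears again.
Matches: at [0:4] match 'tvtv', group 1 = 'tv'; at [4:8] match 'fpfp', group 1 = 'fp'; at [8:12] match 'tvtv', group 1 = 'tv'; at [14:18] match 'tvtv', group 1 = 'tv'.
With a single group, `findall` returns only what that group captured — 4 items.

['tv', 'fp', 'tv', 'tv']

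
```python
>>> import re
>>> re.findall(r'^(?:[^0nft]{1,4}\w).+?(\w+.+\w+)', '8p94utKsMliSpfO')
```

['KsMliSpfO']

Because the quantifier is non-greedy, it stops expanding at the earliest point where the rest of the pattern can succeed.
With a single group, `findall` returns only what that group captured — 1 item.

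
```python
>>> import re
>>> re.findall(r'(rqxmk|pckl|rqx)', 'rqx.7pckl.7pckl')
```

One capturing group, so `findall` returns just the captured substring from each match — 3 in all.

['rqx', 'pckl', 'pckl']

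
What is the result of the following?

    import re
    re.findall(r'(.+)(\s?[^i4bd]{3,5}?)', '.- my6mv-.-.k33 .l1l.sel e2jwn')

This matches one or more of any character (captured); then optionally whitespace, then 3 to 5 of any character except [i4bd] (lazy) (captured).
Walking the string: at [0:30] match '.- my6mv-.-.k33 .l1l.sel e2jwn', groups = ('.- my6mv-.-.k33 .l1l.sel e2', 'jwn').
With 2 capturing groups, `findall` returns a 2-tuple per match.

[('.- my6mv-.-.k33 .l1l.sel e2', 'jwn')]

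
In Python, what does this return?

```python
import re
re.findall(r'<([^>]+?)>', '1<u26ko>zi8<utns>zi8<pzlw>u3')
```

['u26ko', 'utns', 'pzlw']

Walking the string: at [1:8] match '<u26ko>', group 1 = 'u26ko'; at [11:17] match '<utns>', group 1 = 'utns'; at [20:26] match '<pzlw>', group 1 = 'pzlw'.
Because there's exactly one group, `findall` drops the full match and keeps group 1 from each hit.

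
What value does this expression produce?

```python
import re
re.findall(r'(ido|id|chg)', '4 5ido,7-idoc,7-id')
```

Alternation tries branches left to right and keeps the first one that lets the overall match succeed at that position.
Because there's exactly one group, `findall` drops the full match and keeps group 1 from each hit.

['ido', 'ido', 'id']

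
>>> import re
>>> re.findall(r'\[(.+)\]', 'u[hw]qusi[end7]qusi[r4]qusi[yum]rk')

['hw]qusi[end7]qusi[r4]qusi[yum']

Scanning left to right: at [1:32] match '[hw]qusi[end7]qusi[r4]qusi[yum]', group 1 = 'hw]qusi[end7]qusi[r4]qusi[yum'.
With a single group, `findall` returns only what that group captured — 1 item.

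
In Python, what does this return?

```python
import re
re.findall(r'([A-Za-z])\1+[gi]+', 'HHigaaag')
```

['H', 'a']

After group 1 captures some text, `\1` only succeeds where that same text appears again.
Walking the string: at [0:4] match 'HHig', group 1 = 'H'; at [4:8] match 'aaag', group 1 = 'a'.
Because there's exactly one group, `findall` drops the full match and keeps group 1 from each hit.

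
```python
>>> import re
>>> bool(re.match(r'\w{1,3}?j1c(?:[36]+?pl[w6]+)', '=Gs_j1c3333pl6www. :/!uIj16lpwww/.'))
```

False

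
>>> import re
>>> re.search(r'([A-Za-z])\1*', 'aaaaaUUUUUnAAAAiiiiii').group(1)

'a'

`\1` has to match the exact text group 1 already captured.
`re.search` scans for the first position where the pattern succeeds.
The match spans [0:5] → 'aaaaa'.
Captured: group 1 = 'a'.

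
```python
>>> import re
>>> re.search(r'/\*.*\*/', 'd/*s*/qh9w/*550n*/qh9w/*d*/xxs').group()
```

'/*s*/qh9w/*550n*/qh9w/*d*/'

`search` walks the string left to right and returns the first match it finds.
The match spans [1:27] → '/*s*/qh9w/*550n*/qh9w/*d*/'.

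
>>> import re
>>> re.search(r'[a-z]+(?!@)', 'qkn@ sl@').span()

(0, 2)

The negative lookahead/lookbehind blocks any match where the forbidden context is present.
The match spans [0:2] → 'qk'.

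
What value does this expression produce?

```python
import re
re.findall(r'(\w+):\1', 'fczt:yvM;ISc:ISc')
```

['ISc']

The backreference `\1` re-matches whatever the first group consumed, character for character.
Walking the string: at [9:16] match 'ISc:ISc', group 1 = 'ISc'.
Because there's exactly one group, `findall` drops the full match and keeps group 1 from the one hit.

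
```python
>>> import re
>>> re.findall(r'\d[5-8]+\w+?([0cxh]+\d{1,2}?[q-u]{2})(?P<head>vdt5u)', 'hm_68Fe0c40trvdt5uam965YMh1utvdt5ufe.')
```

[('0c40tr', 'vdt5u'), ('h1ut', 'vdt5u')]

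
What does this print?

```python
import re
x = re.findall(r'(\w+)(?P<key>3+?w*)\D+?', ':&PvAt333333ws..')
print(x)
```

Pattern: one or more of a word character (captured); then one or more of a literal '3' (lazy), then zero or more of the literal 'w' (captured as 'key'); then one or more of a non-digit (lazy).
2 groups means the one result is a tuple of 2 captured strings — 1 here.

[('PvAt33333', '3w')]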